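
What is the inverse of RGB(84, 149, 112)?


Invert: (255-R, 255-G, 255-B)
R: 255-84 = 171
G: 255-149 = 106
B: 255-112 = 143
= RGB(171, 106, 143)


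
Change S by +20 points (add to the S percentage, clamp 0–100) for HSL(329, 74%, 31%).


Original S = 74%
Adjustment = +20 percentage points
New S = 74 + (20) = 94
Clamp to [0, 100] → 94
= HSL(329°, 94%, 31%)


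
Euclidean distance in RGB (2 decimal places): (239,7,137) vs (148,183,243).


d = √[(R₁-R₂)² + (G₁-G₂)² + (B₁-B₂)²]
d = √[(239-148)² + (7-183)² + (137-243)²]
d = √[8281 + 30976 + 11236]
d = √50493
d ≈ 224.71


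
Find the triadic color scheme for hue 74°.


Triadic: equally spaced at 120° intervals
H1 = 74°
H2 = (74 + 120) mod 360 = 194°
H3 = (74 + 240) mod 360 = 314°
Triadic = 74°, 194°, 314°


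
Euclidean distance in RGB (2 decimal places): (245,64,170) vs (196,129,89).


d = √[(R₁-R₂)² + (G₁-G₂)² + (B₁-B₂)²]
d = √[(245-196)² + (64-129)² + (170-89)²]
d = √[2401 + 4225 + 6561]
d = √13187
d ≈ 114.83


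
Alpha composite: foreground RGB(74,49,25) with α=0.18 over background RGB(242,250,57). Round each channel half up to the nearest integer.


C = α×F + (1-α)×B, with 1-α = 0.82
R: 0.18×74 + 0.82×242 = 13.32 + 198.44 = 211.76 → 212
G: 0.18×49 + 0.82×250 = 8.82 + 205.00 = 213.82 → 214
B: 0.18×25 + 0.82×57 = 4.50 + 46.74 = 51.24 → 51
= RGB(212, 214, 51)


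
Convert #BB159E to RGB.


BB → 187 (R)
15 → 21 (G)
9E → 158 (B)
= RGB(187, 21, 158)


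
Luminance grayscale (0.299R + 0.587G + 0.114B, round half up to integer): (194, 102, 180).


Gray = 0.299×R + 0.587×G + 0.114×B
Gray = 0.299×194 + 0.587×102 + 0.114×180
Gray = 58.006 + 59.874 + 20.520
Gray = 138.400 → round half up → 138
Gray = 138


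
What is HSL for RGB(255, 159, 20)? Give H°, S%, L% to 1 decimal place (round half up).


Normalize: R'=255/255≈1.0000, G'=159/255≈0.6235, B'=20/255≈0.0784
Max=255/255, Min=20/255, Δ=Max-Min=235/255
L = (Max+Min)/2 = (255+20)/510 = 275/510 = 0.53921… → L = 53.9%
L > 0.5 → S = Δ/(2-Max-Min) = 235/(510-255-20) = 235/235 = 1 → S = 100.0%
(the 1/255 factors cancel in S and H, so raw channel differences can be used)
Max is R' → H = 60 × (((G-B)/Δ) mod 6) = 60 × (((159-20)/235) mod 6)
  139/235 = 0.5914…
  H = 60 × 0.5914… = 35.489…° → H = 35.5°
= HSL(35.5°, 100.0%, 53.9%)


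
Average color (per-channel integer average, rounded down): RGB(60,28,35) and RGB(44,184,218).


Midpoint: each channel = ⌊(C₁+C₂)/2⌋
R: ⌊(60+44)/2⌋ = 52
G: ⌊(28+184)/2⌋ = 106
B: ⌊(35+218)/2⌋ = 126
= RGB(52, 106, 126)


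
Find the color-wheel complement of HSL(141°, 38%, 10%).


Complement = opposite side of color wheel = hue + 180°
H' = (141 + 180) mod 360 = 321°
S and L unchanged.
= HSL(321°, 38%, 10%)


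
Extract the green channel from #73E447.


Color: #73E447
R = 73 = 115
G = E4 = 228
B = 47 = 71
Green = 228


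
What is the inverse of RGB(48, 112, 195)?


Invert: (255-R, 255-G, 255-B)
R: 255-48 = 207
G: 255-112 = 143
B: 255-195 = 60
= RGB(207, 143, 60)


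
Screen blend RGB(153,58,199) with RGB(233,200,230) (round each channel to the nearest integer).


Screen: C = 255 - (255-A)×(255-B)/255, rounded to nearest integer
R: 255 - (255-153)×(255-233)/255 = 255 - 2244/255 ≈ 255 - 8.800 = 246.200 → 246
G: 255 - (255-58)×(255-200)/255 = 255 - 10835/255 ≈ 255 - 42.490 = 212.510 → 213
B: 255 - (255-199)×(255-230)/255 = 255 - 1400/255 ≈ 255 - 5.490 = 249.510 → 250
= RGB(246, 213, 250)


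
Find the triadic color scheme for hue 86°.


Triadic: equally spaced at 120° intervals
H1 = 86°
H2 = (86 + 120) mod 360 = 206°
H3 = (86 + 240) mod 360 = 326°
Triadic = 86°, 206°, 326°


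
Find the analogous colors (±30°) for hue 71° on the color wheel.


Base hue: 71°
Left analog: (71 - 30) mod 360 = 41°
Right analog: (71 + 30) mod 360 = 101°
Analogous hues = 41° and 101°


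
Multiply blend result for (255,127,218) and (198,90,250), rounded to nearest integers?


Multiply: C = A×B/255, rounded to nearest integer
R: 255×198/255 = 50490/255 ≈ 198.000 → 198
G: 127×90/255 = 11430/255 ≈ 44.824 → 45
B: 218×250/255 = 54500/255 ≈ 213.725 → 214
= RGB(198, 45, 214)


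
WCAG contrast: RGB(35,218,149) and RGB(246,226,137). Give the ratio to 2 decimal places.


Linearize each sRGB channel c=v/255: c/12.92 if c ≤ 0.04045 else ((c+0.055)/1.055)^2.4
L = 0.2126×R_lin + 0.7152×G_lin + 0.0722×B_lin
Color 1 (35,218,149):
  R=35: 35/255≈0.1373 > 0.04045 → ((0.1373+0.055)/1.055)^2.4 ≈ 0.01681
  G=218: 218/255≈0.8549 > 0.04045 → ((0.8549+0.055)/1.055)^2.4 ≈ 0.70110
  B=149: 149/255≈0.5843 > 0.04045 → ((0.5843+0.055)/1.055)^2.4 ≈ 0.30054
  L1 = 0.2126×0.01681 + 0.7152×0.70110 + 0.0722×0.30054 ≈ 0.52670
Color 2 (246,226,137):
  R=246: 246/255≈0.9647 > 0.04045 → ((0.9647+0.055)/1.055)^2.4 ≈ 0.92158
  G=226: 226/255≈0.8863 > 0.04045 → ((0.8863+0.055)/1.055)^2.4 ≈ 0.76052
  B=137: 137/255≈0.5373 > 0.04045 → ((0.5373+0.055)/1.055)^2.4 ≈ 0.25016
  L2 = 0.2126×0.92158 + 0.7152×0.76052 + 0.0722×0.25016 ≈ 0.75792
Lighter = 0.75792, Darker = 0.52670
Ratio = (L_lighter + 0.05) / (L_darker + 0.05)
Ratio = (0.75792 + 0.05) / (0.52670 + 0.05) = 0.80792 / 0.57670 ≈ 1.4009
Ratio ≈ 1.40:1


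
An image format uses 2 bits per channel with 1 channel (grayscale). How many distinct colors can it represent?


Total bits = 2 bits/channel × 1 channels = 2 bits
Distinct colors = 2^2
= 4 colors


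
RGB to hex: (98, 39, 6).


R = 98 → 62 (hex)
G = 39 → 27 (hex)
B = 6 → 06 (hex)
Hex = #622706


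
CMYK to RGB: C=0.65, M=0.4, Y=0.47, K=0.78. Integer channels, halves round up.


R = 255 × (1-C) × (1-K) = 255 × 0.35 × 0.22 = 19.635 → 20
G = 255 × (1-M) × (1-K) = 255 × 0.60 × 0.22 = 33.66 → 34
B = 255 × (1-Y) × (1-K) = 255 × 0.53 × 0.22 = 29.733 → 30
= RGB(20, 34, 30)


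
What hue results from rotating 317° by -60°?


New hue = (H + rotation) mod 360
New hue = (317 -60) mod 360
= 257 mod 360
= 257°


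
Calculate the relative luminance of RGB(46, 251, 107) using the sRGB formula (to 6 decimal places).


Linearize each channel (sRGB transfer function): c = v/255; c_lin = c/12.92 if c ≤ 0.04045, else ((c+0.055)/1.055)^2.4
  R: 46/255 ≈ 0.180392 > 0.04045 → ((0.180392+0.055)/1.055)^2.4 ≈ 0.027321
  G: 251/255 ≈ 0.984314 > 0.04045 → ((0.984314+0.055)/1.055)^2.4 ≈ 0.964686
  B: 107/255 ≈ 0.419608 > 0.04045 → ((0.419608+0.055)/1.055)^2.4 ≈ 0.147027
R_lin = 0.027321, G_lin = 0.964686, B_lin = 0.147027
L = 0.2126×R + 0.7152×G + 0.0722×B
L = 0.2126×0.027321 + 0.7152×0.964686 + 0.0722×0.147027
L ≈ 0.706367


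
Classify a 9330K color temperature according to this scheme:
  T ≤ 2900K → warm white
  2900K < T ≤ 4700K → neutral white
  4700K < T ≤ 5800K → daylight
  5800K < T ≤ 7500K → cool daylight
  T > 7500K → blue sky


Temperature: 9330K
9330K > 7500K → blue sky
Classification: blue sky


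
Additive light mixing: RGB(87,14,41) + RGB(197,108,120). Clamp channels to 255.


Additive: each channel = min(255, C₁+C₂)
R: 87+197 = 284 → 255
G: 14+108 = 122 → 122
B: 41+120 = 161 → 161
= RGB(255, 122, 161)


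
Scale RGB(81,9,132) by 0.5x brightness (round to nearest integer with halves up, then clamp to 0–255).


Multiply each channel by 0.5, round half up, clamp to [0, 255]
R: 81×0.5 = 40.5 → round → 41
G: 9×0.5 = 4.5 → round → 5
B: 132×0.5 = 66
= RGB(41, 5, 66)


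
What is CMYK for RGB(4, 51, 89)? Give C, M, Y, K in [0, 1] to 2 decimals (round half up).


R'=4/255≈0.0157, G'=51/255≈0.2000, B'=89/255≈0.3490
K = 1 - max(R',G',B') = 1 - 89/255 = 166/255 = 0.65098… → 0.65
(1-R'-K)/(1-K) simplifies to (max-R)/max with max = 89:
C = (89-4)/89 = 85/89 = 0.95505… → 0.96
M = (89-51)/89 = 38/89 = 0.42696… → 0.43
Y = (89-89)/89 = 0/89 = 0 → 0.00
= CMYK(0.96, 0.43, 0.00, 0.65)


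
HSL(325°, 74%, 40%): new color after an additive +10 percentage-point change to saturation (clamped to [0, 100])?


Original S = 74%
Adjustment = +10 percentage points
New S = 74 + (10) = 84
Clamp to [0, 100] → 84
= HSL(325°, 84%, 40%)


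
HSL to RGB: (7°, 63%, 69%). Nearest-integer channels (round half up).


H=7°, S=0.63, L=0.69
C = (1-|2L-1|)×S = (1-|0.38|)×0.63 = 0.3906
H' = H/60 = 7/60 ≈ 0.1167; X = C×(1-|H' mod 2 - 1|) = 0.04557
m = L - C/2 = 0.69 - 0.1953 = 0.4947
Sector ⌊H'⌋ = 0 → (R',G',B') = (0.3906, 0.04557, 0.0)
RGB = ((R'+m)×255, (G'+m)×255, (B'+m)×255) = (225.7515, 137.76885, 126.1485)
Round half up → RGB(226, 138, 126)


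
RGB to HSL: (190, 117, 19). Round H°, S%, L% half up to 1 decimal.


Normalize: R'=190/255≈0.7451, G'=117/255≈0.4588, B'=19/255≈0.0745
Max=190/255, Min=19/255, Δ=Max-Min=171/255
L = (Max+Min)/2 = (190+19)/510 = 209/510 = 0.40980… → L = 41.0%
L ≤ 0.5 → S = Δ/(Max+Min) = 171/(190+19) = 171/209 = 0.81818… → S = 81.8%
(the 1/255 factors cancel in S and H, so raw channel differences can be used)
Max is R' → H = 60 × (((G-B)/Δ) mod 6) = 60 × (((117-19)/171) mod 6)
  98/171 = 0.5730…
  H = 60 × 0.5730… = 34.385…° → H = 34.4°
= HSL(34.4°, 81.8%, 41.0%)


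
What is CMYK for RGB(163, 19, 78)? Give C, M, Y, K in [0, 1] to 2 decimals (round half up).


R'=163/255≈0.6392, G'=19/255≈0.0745, B'=78/255≈0.3059
K = 1 - max(R',G',B') = 1 - 163/255 = 92/255 = 0.36078… → 0.36
(1-R'-K)/(1-K) simplifies to (max-R)/max with max = 163:
C = (163-163)/163 = 0/163 = 0 → 0.00
M = (163-19)/163 = 144/163 = 0.88343… → 0.88
Y = (163-78)/163 = 85/163 = 0.52147… → 0.52
= CMYK(0.00, 0.88, 0.52, 0.36)


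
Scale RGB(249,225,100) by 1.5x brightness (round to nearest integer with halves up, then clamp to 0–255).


Multiply each channel by 1.5, round half up, clamp to [0, 255]
R: 249×1.5 = 373.5 → round → 374 → clamp → 255
G: 225×1.5 = 337.5 → round → 338 → clamp → 255
B: 100×1.5 = 150
= RGB(255, 255, 150)


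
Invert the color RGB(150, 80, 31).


Invert: (255-R, 255-G, 255-B)
R: 255-150 = 105
G: 255-80 = 175
B: 255-31 = 224
= RGB(105, 175, 224)


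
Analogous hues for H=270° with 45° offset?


Base hue: 270°
Left analog: (270 - 45) mod 360 = 225°
Right analog: (270 + 45) mod 360 = 315°
Analogous hues = 225° and 315°


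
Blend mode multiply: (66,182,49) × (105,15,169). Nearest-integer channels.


Multiply: C = A×B/255, rounded to nearest integer
R: 66×105/255 = 6930/255 ≈ 27.176 → 27
G: 182×15/255 = 2730/255 ≈ 10.706 → 11
B: 49×169/255 = 8281/255 ≈ 32.475 → 32
= RGB(27, 11, 32)


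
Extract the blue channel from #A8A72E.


Color: #A8A72E
R = A8 = 168
G = A7 = 167
B = 2E = 46
Blue = 46


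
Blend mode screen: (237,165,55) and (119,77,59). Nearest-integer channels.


Screen: C = 255 - (255-A)×(255-B)/255, rounded to nearest integer
R: 255 - (255-237)×(255-119)/255 = 255 - 2448/255 ≈ 255 - 9.600 = 245.400 → 245
G: 255 - (255-165)×(255-77)/255 = 255 - 16020/255 ≈ 255 - 62.824 = 192.176 → 192
B: 255 - (255-55)×(255-59)/255 = 255 - 39200/255 ≈ 255 - 153.725 = 101.275 → 101
= RGB(245, 192, 101)


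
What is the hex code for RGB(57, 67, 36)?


R = 57 → 39 (hex)
G = 67 → 43 (hex)
B = 36 → 24 (hex)
Hex = #394324


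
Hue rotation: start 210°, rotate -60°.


New hue = (H + rotation) mod 360
New hue = (210 -60) mod 360
= 150 mod 360
= 150°


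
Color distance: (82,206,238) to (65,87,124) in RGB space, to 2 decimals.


d = √[(R₁-R₂)² + (G₁-G₂)² + (B₁-B₂)²]
d = √[(82-65)² + (206-87)² + (238-124)²]
d = √[289 + 14161 + 12996]
d = √27446
d ≈ 165.67


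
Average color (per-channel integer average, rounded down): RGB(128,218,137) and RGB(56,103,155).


Midpoint: each channel = ⌊(C₁+C₂)/2⌋
R: ⌊(128+56)/2⌋ = 92
G: ⌊(218+103)/2⌋ = 160
B: ⌊(137+155)/2⌋ = 146
= RGB(92, 160, 146)


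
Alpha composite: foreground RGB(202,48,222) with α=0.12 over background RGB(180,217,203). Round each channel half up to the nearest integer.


C = α×F + (1-α)×B, with 1-α = 0.88
R: 0.12×202 + 0.88×180 = 24.24 + 158.40 = 182.64 → 183
G: 0.12×48 + 0.88×217 = 5.76 + 190.96 = 196.72 → 197
B: 0.12×222 + 0.88×203 = 26.64 + 178.64 = 205.28 → 205
= RGB(183, 197, 205)


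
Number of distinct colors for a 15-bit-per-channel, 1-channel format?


Total bits = 15 bits/channel × 1 channels = 15 bits
Distinct colors = 2^15
= 32,768 colors


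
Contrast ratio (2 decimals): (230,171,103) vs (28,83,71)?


Linearize each sRGB channel c=v/255: c/12.92 if c ≤ 0.04045 else ((c+0.055)/1.055)^2.4
L = 0.2126×R_lin + 0.7152×G_lin + 0.0722×B_lin
Color 1 (230,171,103):
  R=230: 230/255≈0.9020 > 0.04045 → ((0.9020+0.055)/1.055)^2.4 ≈ 0.79130
  G=171: 171/255≈0.6706 > 0.04045 → ((0.6706+0.055)/1.055)^2.4 ≈ 0.40724
  B=103: 103/255≈0.4039 > 0.04045 → ((0.4039+0.055)/1.055)^2.4 ≈ 0.13563
  L1 = 0.2126×0.79130 + 0.7152×0.40724 + 0.0722×0.13563 ≈ 0.46928
Color 2 (28,83,71):
  R=28: 28/255≈0.1098 > 0.04045 → ((0.1098+0.055)/1.055)^2.4 ≈ 0.01161
  G=83: 83/255≈0.3255 > 0.04045 → ((0.3255+0.055)/1.055)^2.4 ≈ 0.08650
  B=71: 71/255≈0.2784 > 0.04045 → ((0.2784+0.055)/1.055)^2.4 ≈ 0.06301
  L2 = 0.2126×0.01161 + 0.7152×0.08650 + 0.0722×0.06301 ≈ 0.06888
Lighter = 0.46928, Darker = 0.06888
Ratio = (L_lighter + 0.05) / (L_darker + 0.05)
Ratio = (0.46928 + 0.05) / (0.06888 + 0.05) = 0.51928 / 0.11888 ≈ 4.3680
Ratio ≈ 4.37:1


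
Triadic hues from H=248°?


Triadic: equally spaced at 120° intervals
H1 = 248°
H2 = (248 + 120) mod 360 = 8°
H3 = (248 + 240) mod 360 = 128°
Triadic = 248°, 8°, 128°


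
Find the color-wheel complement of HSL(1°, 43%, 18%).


Complement = opposite side of color wheel = hue + 180°
H' = (1 + 180) mod 360 = 181°
S and L unchanged.
= HSL(181°, 43%, 18%)


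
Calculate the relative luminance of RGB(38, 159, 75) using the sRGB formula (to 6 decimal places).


Linearize each channel (sRGB transfer function): c = v/255; c_lin = c/12.92 if c ≤ 0.04045, else ((c+0.055)/1.055)^2.4
  R: 38/255 ≈ 0.149020 > 0.04045 → ((0.149020+0.055)/1.055)^2.4 ≈ 0.019382
  G: 159/255 ≈ 0.623529 > 0.04045 → ((0.623529+0.055)/1.055)^2.4 ≈ 0.346704
  B: 75/255 ≈ 0.294118 > 0.04045 → ((0.294118+0.055)/1.055)^2.4 ≈ 0.070360
R_lin = 0.019382, G_lin = 0.346704, B_lin = 0.070360
L = 0.2126×R + 0.7152×G + 0.0722×B
L = 0.2126×0.019382 + 0.7152×0.346704 + 0.0722×0.070360
L ≈ 0.257163


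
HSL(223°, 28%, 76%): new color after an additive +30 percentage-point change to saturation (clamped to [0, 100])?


Original S = 28%
Adjustment = +30 percentage points
New S = 28 + (30) = 58
Clamp to [0, 100] → 58
= HSL(223°, 58%, 76%)


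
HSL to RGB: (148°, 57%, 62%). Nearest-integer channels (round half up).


H=148°, S=0.57, L=0.62
C = (1-|2L-1|)×S = (1-|0.24|)×0.57 = 0.4332
H' = H/60 = 148/60 ≈ 2.4667; X = C×(1-|H' mod 2 - 1|) = 0.20216
m = L - C/2 = 0.62 - 0.2166 = 0.4034
Sector ⌊H'⌋ = 2 → (R',G',B') = (0.0, 0.4332, 0.20216)
RGB = ((R'+m)×255, (G'+m)×255, (B'+m)×255) = (102.867, 213.333, 154.4178)
Round half up → RGB(103, 213, 154)


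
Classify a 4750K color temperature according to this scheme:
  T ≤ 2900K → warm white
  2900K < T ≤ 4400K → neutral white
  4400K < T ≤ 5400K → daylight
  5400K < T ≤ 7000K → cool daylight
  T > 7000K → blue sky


Temperature: 4750K
4400K < 4750K ≤ 5400K → daylight
Classification: daylight


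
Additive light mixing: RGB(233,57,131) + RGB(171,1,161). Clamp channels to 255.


Additive: each channel = min(255, C₁+C₂)
R: 233+171 = 404 → 255
G: 57+1 = 58 → 58
B: 131+161 = 292 → 255
= RGB(255, 58, 255)


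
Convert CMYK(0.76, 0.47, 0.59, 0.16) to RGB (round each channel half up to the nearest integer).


R = 255 × (1-C) × (1-K) = 255 × 0.24 × 0.84 = 51.408 → 51
G = 255 × (1-M) × (1-K) = 255 × 0.53 × 0.84 = 113.526 → 114
B = 255 × (1-Y) × (1-K) = 255 × 0.41 × 0.84 = 87.822 → 88
= RGB(51, 114, 88)


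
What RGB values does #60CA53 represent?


60 → 96 (R)
CA → 202 (G)
53 → 83 (B)
= RGB(96, 202, 83)


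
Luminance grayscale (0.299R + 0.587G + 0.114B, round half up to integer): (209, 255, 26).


Gray = 0.299×R + 0.587×G + 0.114×B
Gray = 0.299×209 + 0.587×255 + 0.114×26
Gray = 62.491 + 149.685 + 2.964
Gray = 215.140 → round half up → 215
Gray = 215


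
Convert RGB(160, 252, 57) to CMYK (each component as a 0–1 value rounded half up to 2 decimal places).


R'=160/255≈0.6275, G'=252/255≈0.9882, B'=57/255≈0.2235
K = 1 - max(R',G',B') = 1 - 252/255 = 3/255 = 0.01176… → 0.01
(1-R'-K)/(1-K) simplifies to (max-R)/max with max = 252:
C = (252-160)/252 = 92/252 = 0.36507… → 0.37
M = (252-252)/252 = 0/252 = 0 → 0.00
Y = (252-57)/252 = 195/252 = 0.77380… → 0.77
= CMYK(0.37, 0.00, 0.77, 0.01)


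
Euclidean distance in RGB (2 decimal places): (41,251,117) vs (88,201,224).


d = √[(R₁-R₂)² + (G₁-G₂)² + (B₁-B₂)²]
d = √[(41-88)² + (251-201)² + (117-224)²]
d = √[2209 + 2500 + 11449]
d = √16158
d ≈ 127.11


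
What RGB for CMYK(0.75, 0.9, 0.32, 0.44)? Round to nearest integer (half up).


R = 255 × (1-C) × (1-K) = 255 × 0.25 × 0.56 = 35.7 → 36
G = 255 × (1-M) × (1-K) = 255 × 0.10 × 0.56 = 14.28 → 14
B = 255 × (1-Y) × (1-K) = 255 × 0.68 × 0.56 = 97.104 → 97
= RGB(36, 14, 97)


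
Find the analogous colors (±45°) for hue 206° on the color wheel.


Base hue: 206°
Left analog: (206 - 45) mod 360 = 161°
Right analog: (206 + 45) mod 360 = 251°
Analogous hues = 161° and 251°


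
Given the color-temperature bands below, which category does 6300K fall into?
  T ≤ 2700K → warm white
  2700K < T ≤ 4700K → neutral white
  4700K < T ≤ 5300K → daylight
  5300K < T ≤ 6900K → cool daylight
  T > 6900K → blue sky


Temperature: 6300K
5300K < 6300K ≤ 6900K → cool daylight
Classification: cool daylight


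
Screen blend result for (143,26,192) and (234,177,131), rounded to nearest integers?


Screen: C = 255 - (255-A)×(255-B)/255, rounded to nearest integer
R: 255 - (255-143)×(255-234)/255 = 255 - 2352/255 ≈ 255 - 9.224 = 245.776 → 246
G: 255 - (255-26)×(255-177)/255 = 255 - 17862/255 ≈ 255 - 70.047 = 184.953 → 185
B: 255 - (255-192)×(255-131)/255 = 255 - 7812/255 ≈ 255 - 30.635 = 224.365 → 224
= RGB(246, 185, 224)


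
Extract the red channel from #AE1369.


Color: #AE1369
R = AE = 174
G = 13 = 19
B = 69 = 105
Red = 174


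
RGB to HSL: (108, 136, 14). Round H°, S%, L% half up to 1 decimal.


Normalize: R'=108/255≈0.4235, G'=136/255≈0.5333, B'=14/255≈0.0549
Max=136/255, Min=14/255, Δ=Max-Min=122/255
L = (Max+Min)/2 = (136+14)/510 = 150/510 = 0.29411… → L = 29.4%
L ≤ 0.5 → S = Δ/(Max+Min) = 122/(136+14) = 122/150 = 0.81333… → S = 81.3%
(the 1/255 factors cancel in S and H, so raw channel differences can be used)
Max is G' → H = 60 × ((B-R)/Δ + 2) = 60 × ((14-108)/122 + 2)
  -94/122 + 2 = -0.7704… + 2 = 1.2295…
  H = 60 × 1.2295… = 73.770…° → H = 73.8°
= HSL(73.8°, 81.3%, 29.4%)


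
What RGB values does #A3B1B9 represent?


A3 → 163 (R)
B1 → 177 (G)
B9 → 185 (B)
= RGB(163, 177, 185)


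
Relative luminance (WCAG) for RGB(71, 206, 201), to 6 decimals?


Linearize each channel (sRGB transfer function): c = v/255; c_lin = c/12.92 if c ≤ 0.04045, else ((c+0.055)/1.055)^2.4
  R: 71/255 ≈ 0.278431 > 0.04045 → ((0.278431+0.055)/1.055)^2.4 ≈ 0.063010
  G: 206/255 ≈ 0.807843 > 0.04045 → ((0.807843+0.055)/1.055)^2.4 ≈ 0.617207
  B: 201/255 ≈ 0.788235 > 0.04045 → ((0.788235+0.055)/1.055)^2.4 ≈ 0.584078
R_lin = 0.063010, G_lin = 0.617207, B_lin = 0.584078
L = 0.2126×R + 0.7152×G + 0.0722×B
L = 0.2126×0.063010 + 0.7152×0.617207 + 0.0722×0.584078
L ≈ 0.496993


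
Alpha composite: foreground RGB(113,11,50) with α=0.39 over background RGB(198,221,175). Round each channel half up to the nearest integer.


C = α×F + (1-α)×B, with 1-α = 0.61
R: 0.39×113 + 0.61×198 = 44.07 + 120.78 = 164.85 → 165
G: 0.39×11 + 0.61×221 = 4.29 + 134.81 = 139.10 → 139
B: 0.39×50 + 0.61×175 = 19.50 + 106.75 = 126.25 → 126
= RGB(165, 139, 126)


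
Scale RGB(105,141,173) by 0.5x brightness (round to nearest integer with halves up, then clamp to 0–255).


Multiply each channel by 0.5, round half up, clamp to [0, 255]
R: 105×0.5 = 52.5 → round → 53
G: 141×0.5 = 70.5 → round → 71
B: 173×0.5 = 86.5 → round → 87
= RGB(53, 71, 87)


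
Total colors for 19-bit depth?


Colors = 2^bits = 2^19
= 524,288 colors


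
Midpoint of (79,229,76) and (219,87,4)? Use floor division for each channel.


Midpoint: each channel = ⌊(C₁+C₂)/2⌋
R: ⌊(79+219)/2⌋ = 149
G: ⌊(229+87)/2⌋ = 158
B: ⌊(76+4)/2⌋ = 40
= RGB(149, 158, 40)


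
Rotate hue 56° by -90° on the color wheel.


New hue = (H + rotation) mod 360
New hue = (56 -90) mod 360
= -34 mod 360
= 326°


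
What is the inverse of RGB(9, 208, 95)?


Invert: (255-R, 255-G, 255-B)
R: 255-9 = 246
G: 255-208 = 47
B: 255-95 = 160
= RGB(246, 47, 160)


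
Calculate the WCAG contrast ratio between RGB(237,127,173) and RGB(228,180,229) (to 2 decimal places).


Linearize each sRGB channel c=v/255: c/12.92 if c ≤ 0.04045 else ((c+0.055)/1.055)^2.4
L = 0.2126×R_lin + 0.7152×G_lin + 0.0722×B_lin
Color 1 (237,127,173):
  R=237: 237/255≈0.9294 > 0.04045 → ((0.9294+0.055)/1.055)^2.4 ≈ 0.84687
  G=127: 127/255≈0.4980 > 0.04045 → ((0.4980+0.055)/1.055)^2.4 ≈ 0.21223
  B=173: 173/255≈0.6784 > 0.04045 → ((0.6784+0.055)/1.055)^2.4 ≈ 0.41789
  L1 = 0.2126×0.84687 + 0.7152×0.21223 + 0.0722×0.41789 ≈ 0.36200
Color 2 (228,180,229):
  R=228: 228/255≈0.8941 > 0.04045 → ((0.8941+0.055)/1.055)^2.4 ≈ 0.77582
  G=180: 180/255≈0.7059 > 0.04045 → ((0.7059+0.055)/1.055)^2.4 ≈ 0.45641
  B=229: 229/255≈0.8980 > 0.04045 → ((0.8980+0.055)/1.055)^2.4 ≈ 0.78354
  L2 = 0.2126×0.77582 + 0.7152×0.45641 + 0.0722×0.78354 ≈ 0.54794
Lighter = 0.54794, Darker = 0.36200
Ratio = (L_lighter + 0.05) / (L_darker + 0.05)
Ratio = (0.54794 + 0.05) / (0.36200 + 0.05) = 0.59794 / 0.41200 ≈ 1.4513
Ratio ≈ 1.45:1


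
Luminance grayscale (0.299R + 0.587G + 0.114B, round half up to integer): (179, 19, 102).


Gray = 0.299×R + 0.587×G + 0.114×B
Gray = 0.299×179 + 0.587×19 + 0.114×102
Gray = 53.521 + 11.153 + 11.628
Gray = 76.302 → round half up → 76
Gray = 76


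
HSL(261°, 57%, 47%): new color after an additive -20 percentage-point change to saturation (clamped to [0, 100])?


Original S = 57%
Adjustment = -20 percentage points
New S = 57 + (-20) = 37
Clamp to [0, 100] → 37
= HSL(261°, 37%, 47%)


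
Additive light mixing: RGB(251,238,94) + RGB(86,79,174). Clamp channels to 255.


Additive: each channel = min(255, C₁+C₂)
R: 251+86 = 337 → 255
G: 238+79 = 317 → 255
B: 94+174 = 268 → 255
= RGB(255, 255, 255)


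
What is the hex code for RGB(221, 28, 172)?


R = 221 → DD (hex)
G = 28 → 1C (hex)
B = 172 → AC (hex)
Hex = #DD1CAC


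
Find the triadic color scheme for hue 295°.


Triadic: equally spaced at 120° intervals
H1 = 295°
H2 = (295 + 120) mod 360 = 55°
H3 = (295 + 240) mod 360 = 175°
Triadic = 295°, 55°, 175°


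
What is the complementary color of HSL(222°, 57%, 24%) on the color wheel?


Complement = opposite side of color wheel = hue + 180°
H' = (222 + 180) mod 360 = 42°
S and L unchanged.
= HSL(42°, 57%, 24%)


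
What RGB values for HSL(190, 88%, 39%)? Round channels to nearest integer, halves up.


H=190°, S=0.88, L=0.39
C = (1-|2L-1|)×S = (1-|-0.22|)×0.88 = 0.6864
H' = H/60 = 190/60 ≈ 3.1667; X = C×(1-|H' mod 2 - 1|) = 0.572
m = L - C/2 = 0.39 - 0.3432 = 0.0468
Sector ⌊H'⌋ = 3 → (R',G',B') = (0.0, 0.572, 0.6864)
RGB = ((R'+m)×255, (G'+m)×255, (B'+m)×255) = (11.934, 157.794, 186.966)
Round half up → RGB(12, 158, 187)


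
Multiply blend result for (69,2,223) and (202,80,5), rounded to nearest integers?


Multiply: C = A×B/255, rounded to nearest integer
R: 69×202/255 = 13938/255 ≈ 54.659 → 55
G: 2×80/255 = 160/255 ≈ 0.627 → 1
B: 223×5/255 = 1115/255 ≈ 4.373 → 4
= RGB(55, 1, 4)


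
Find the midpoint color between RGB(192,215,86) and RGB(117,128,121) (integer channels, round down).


Midpoint: each channel = ⌊(C₁+C₂)/2⌋
R: ⌊(192+117)/2⌋ = 154
G: ⌊(215+128)/2⌋ = 171
B: ⌊(86+121)/2⌋ = 103
= RGB(154, 171, 103)


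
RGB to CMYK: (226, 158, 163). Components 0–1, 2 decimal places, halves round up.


R'=226/255≈0.8863, G'=158/255≈0.6196, B'=163/255≈0.6392
K = 1 - max(R',G',B') = 1 - 226/255 = 29/255 = 0.11372… → 0.11
(1-R'-K)/(1-K) simplifies to (max-R)/max with max = 226:
C = (226-226)/226 = 0/226 = 0 → 0.00
M = (226-158)/226 = 68/226 = 0.30088… → 0.30
Y = (226-163)/226 = 63/226 = 0.27876… → 0.28
= CMYK(0.00, 0.30, 0.28, 0.11)


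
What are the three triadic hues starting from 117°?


Triadic: equally spaced at 120° intervals
H1 = 117°
H2 = (117 + 120) mod 360 = 237°
H3 = (117 + 240) mod 360 = 357°
Triadic = 117°, 237°, 357°


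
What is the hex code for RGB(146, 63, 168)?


R = 146 → 92 (hex)
G = 63 → 3F (hex)
B = 168 → A8 (hex)
Hex = #923FA8


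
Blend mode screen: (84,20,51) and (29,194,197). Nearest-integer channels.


Screen: C = 255 - (255-A)×(255-B)/255, rounded to nearest integer
R: 255 - (255-84)×(255-29)/255 = 255 - 38646/255 ≈ 255 - 151.553 = 103.447 → 103
G: 255 - (255-20)×(255-194)/255 = 255 - 14335/255 ≈ 255 - 56.216 = 198.784 → 199
B: 255 - (255-51)×(255-197)/255 = 255 - 11832/255 ≈ 255 - 46.400 = 208.600 → 209
= RGB(103, 199, 209)


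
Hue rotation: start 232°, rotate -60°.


New hue = (H + rotation) mod 360
New hue = (232 -60) mod 360
= 172 mod 360
= 172°


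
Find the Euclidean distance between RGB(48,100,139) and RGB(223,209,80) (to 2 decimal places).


d = √[(R₁-R₂)² + (G₁-G₂)² + (B₁-B₂)²]
d = √[(48-223)² + (100-209)² + (139-80)²]
d = √[30625 + 11881 + 3481]
d = √45987
d ≈ 214.45


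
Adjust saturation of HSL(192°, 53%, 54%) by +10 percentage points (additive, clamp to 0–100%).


Original S = 53%
Adjustment = +10 percentage points
New S = 53 + (10) = 63
Clamp to [0, 100] → 63
= HSL(192°, 63%, 54%)


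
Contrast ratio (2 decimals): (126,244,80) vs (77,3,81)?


Linearize each sRGB channel c=v/255: c/12.92 if c ≤ 0.04045 else ((c+0.055)/1.055)^2.4
L = 0.2126×R_lin + 0.7152×G_lin + 0.0722×B_lin
Color 1 (126,244,80):
  R=126: 126/255≈0.4941 > 0.04045 → ((0.4941+0.055)/1.055)^2.4 ≈ 0.20864
  G=244: 244/255≈0.9569 > 0.04045 → ((0.9569+0.055)/1.055)^2.4 ≈ 0.90466
  B=80: 80/255≈0.3137 > 0.04045 → ((0.3137+0.055)/1.055)^2.4 ≈ 0.08022
  L1 = 0.2126×0.20864 + 0.7152×0.90466 + 0.0722×0.08022 ≈ 0.69716
Color 2 (77,3,81):
  R=77: 77/255≈0.3020 > 0.04045 → ((0.3020+0.055)/1.055)^2.4 ≈ 0.07421
  G=3: 3/255≈0.0118 ≤ 0.04045 → 0.0118/12.92 ≈ 0.00091
  B=81: 81/255≈0.3176 > 0.04045 → ((0.3176+0.055)/1.055)^2.4 ≈ 0.08228
  L2 = 0.2126×0.07421 + 0.7152×0.00091 + 0.0722×0.08228 ≈ 0.02237
Lighter = 0.69716, Darker = 0.02237
Ratio = (L_lighter + 0.05) / (L_darker + 0.05)
Ratio = (0.69716 + 0.05) / (0.02237 + 0.05) = 0.74716 / 0.07237 ≈ 10.3242
Ratio ≈ 10.32:1


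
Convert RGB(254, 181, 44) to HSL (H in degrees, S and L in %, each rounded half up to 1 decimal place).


Normalize: R'=254/255≈0.9961, G'=181/255≈0.7098, B'=44/255≈0.1725
Max=254/255, Min=44/255, Δ=Max-Min=210/255
L = (Max+Min)/2 = (254+44)/510 = 298/510 = 0.58431… → L = 58.4%
L > 0.5 → S = Δ/(2-Max-Min) = 210/(510-254-44) = 210/212 = 0.99056… → S = 99.1%
(the 1/255 factors cancel in S and H, so raw channel differences can be used)
Max is R' → H = 60 × (((G-B)/Δ) mod 6) = 60 × (((181-44)/210) mod 6)
  137/210 = 0.6523…
  H = 60 × 0.6523… = 39.142…° → H = 39.1°
= HSL(39.1°, 99.1%, 58.4%)


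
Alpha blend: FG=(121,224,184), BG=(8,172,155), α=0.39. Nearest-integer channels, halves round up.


C = α×F + (1-α)×B, with 1-α = 0.61
R: 0.39×121 + 0.61×8 = 47.19 + 4.88 = 52.07 → 52
G: 0.39×224 + 0.61×172 = 87.36 + 104.92 = 192.28 → 192
B: 0.39×184 + 0.61×155 = 71.76 + 94.55 = 166.31 → 166
= RGB(52, 192, 166)


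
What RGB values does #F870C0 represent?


F8 → 248 (R)
70 → 112 (G)
C0 → 192 (B)
= RGB(248, 112, 192)


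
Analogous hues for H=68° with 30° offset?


Base hue: 68°
Left analog: (68 - 30) mod 360 = 38°
Right analog: (68 + 30) mod 360 = 98°
Analogous hues = 38° and 98°


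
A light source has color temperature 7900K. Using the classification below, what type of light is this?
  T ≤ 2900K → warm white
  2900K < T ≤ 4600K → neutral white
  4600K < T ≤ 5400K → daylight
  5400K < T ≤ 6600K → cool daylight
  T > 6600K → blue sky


Temperature: 7900K
7900K > 6600K → blue sky
Classification: blue sky


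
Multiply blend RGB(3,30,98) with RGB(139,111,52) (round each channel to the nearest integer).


Multiply: C = A×B/255, rounded to nearest integer
R: 3×139/255 = 417/255 ≈ 1.635 → 2
G: 30×111/255 = 3330/255 ≈ 13.059 → 13
B: 98×52/255 = 5096/255 ≈ 19.984 → 20
= RGB(2, 13, 20)


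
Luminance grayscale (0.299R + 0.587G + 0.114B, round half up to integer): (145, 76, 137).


Gray = 0.299×R + 0.587×G + 0.114×B
Gray = 0.299×145 + 0.587×76 + 0.114×137
Gray = 43.355 + 44.612 + 15.618
Gray = 103.585 → round half up → 104
Gray = 104


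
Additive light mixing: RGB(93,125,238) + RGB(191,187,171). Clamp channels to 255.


Additive: each channel = min(255, C₁+C₂)
R: 93+191 = 284 → 255
G: 125+187 = 312 → 255
B: 238+171 = 409 → 255
= RGB(255, 255, 255)


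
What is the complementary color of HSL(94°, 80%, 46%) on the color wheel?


Complement = opposite side of color wheel = hue + 180°
H' = (94 + 180) mod 360 = 274°
S and L unchanged.
= HSL(274°, 80%, 46%)


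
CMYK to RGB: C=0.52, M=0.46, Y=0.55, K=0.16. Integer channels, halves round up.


R = 255 × (1-C) × (1-K) = 255 × 0.48 × 0.84 = 102.816 → 103
G = 255 × (1-M) × (1-K) = 255 × 0.54 × 0.84 = 115.668 → 116
B = 255 × (1-Y) × (1-K) = 255 × 0.45 × 0.84 = 96.39 → 96
= RGB(103, 116, 96)


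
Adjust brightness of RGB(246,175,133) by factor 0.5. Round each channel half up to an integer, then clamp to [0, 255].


Multiply each channel by 0.5, round half up, clamp to [0, 255]
R: 246×0.5 = 123
G: 175×0.5 = 87.5 → round → 88
B: 133×0.5 = 66.5 → round → 67
= RGB(123, 88, 67)


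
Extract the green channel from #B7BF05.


Color: #B7BF05
R = B7 = 183
G = BF = 191
B = 05 = 5
Green = 191


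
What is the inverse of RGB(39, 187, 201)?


Invert: (255-R, 255-G, 255-B)
R: 255-39 = 216
G: 255-187 = 68
B: 255-201 = 54
= RGB(216, 68, 54)


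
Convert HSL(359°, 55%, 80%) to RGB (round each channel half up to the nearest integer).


H=359°, S=0.55, L=0.80
C = (1-|2L-1|)×S = (1-|0.60|)×0.55 = 0.22
H' = H/60 = 359/60 ≈ 5.9833; X = C×(1-|H' mod 2 - 1|) ≈ 0.0037
m = L - C/2 = 0.80 - 0.11 = 0.69
Sector ⌊H'⌋ = 5 → (R',G',B') = (0.22, 0.0, ≈0.0037)
RGB = ((R'+m)×255, (G'+m)×255, (B'+m)×255) = (232.05, 175.95, 176.885)
Round half up → RGB(232, 176, 177)


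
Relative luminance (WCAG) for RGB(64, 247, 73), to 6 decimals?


Linearize each channel (sRGB transfer function): c = v/255; c_lin = c/12.92 if c ≤ 0.04045, else ((c+0.055)/1.055)^2.4
  R: 64/255 ≈ 0.250980 > 0.04045 → ((0.250980+0.055)/1.055)^2.4 ≈ 0.051269
  G: 247/255 ≈ 0.968627 > 0.04045 → ((0.968627+0.055)/1.055)^2.4 ≈ 0.930111
  B: 73/255 ≈ 0.286275 > 0.04045 → ((0.286275+0.055)/1.055)^2.4 ≈ 0.066626
R_lin = 0.051269, G_lin = 0.930111, B_lin = 0.066626
L = 0.2126×R + 0.7152×G + 0.0722×B
L = 0.2126×0.051269 + 0.7152×0.930111 + 0.0722×0.066626
L ≈ 0.680926


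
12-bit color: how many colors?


Colors = 2^bits = 2^12
= 4,096 colors


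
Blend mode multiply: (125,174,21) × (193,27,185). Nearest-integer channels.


Multiply: C = A×B/255, rounded to nearest integer
R: 125×193/255 = 24125/255 ≈ 94.608 → 95
G: 174×27/255 = 4698/255 ≈ 18.424 → 18
B: 21×185/255 = 3885/255 ≈ 15.235 → 15
= RGB(95, 18, 15)


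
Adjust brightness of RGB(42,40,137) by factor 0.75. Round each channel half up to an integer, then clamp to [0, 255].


Multiply each channel by 0.75, round half up, clamp to [0, 255]
R: 42×0.75 = 31.5 → round → 32
G: 40×0.75 = 30
B: 137×0.75 = 102.75 → round → 103
= RGB(32, 30, 103)


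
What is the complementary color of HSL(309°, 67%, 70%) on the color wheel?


Complement = opposite side of color wheel = hue + 180°
H' = (309 + 180) mod 360 = 129°
S and L unchanged.
= HSL(129°, 67%, 70%)


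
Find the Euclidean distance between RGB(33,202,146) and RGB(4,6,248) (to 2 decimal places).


d = √[(R₁-R₂)² + (G₁-G₂)² + (B₁-B₂)²]
d = √[(33-4)² + (202-6)² + (146-248)²]
d = √[841 + 38416 + 10404]
d = √49661
d ≈ 222.85


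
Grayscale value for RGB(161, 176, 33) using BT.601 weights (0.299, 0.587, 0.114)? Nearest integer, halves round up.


Gray = 0.299×R + 0.587×G + 0.114×B
Gray = 0.299×161 + 0.587×176 + 0.114×33
Gray = 48.139 + 103.312 + 3.762
Gray = 155.213 → round half up → 155
Gray = 155


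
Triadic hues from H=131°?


Triadic: equally spaced at 120° intervals
H1 = 131°
H2 = (131 + 120) mod 360 = 251°
H3 = (131 + 240) mod 360 = 11°
Triadic = 131°, 251°, 11°


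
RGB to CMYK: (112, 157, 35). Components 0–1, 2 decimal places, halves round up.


R'=112/255≈0.4392, G'=157/255≈0.6157, B'=35/255≈0.1373
K = 1 - max(R',G',B') = 1 - 157/255 = 98/255 = 0.38431… → 0.38
(1-R'-K)/(1-K) simplifies to (max-R)/max with max = 157:
C = (157-112)/157 = 45/157 = 0.28662… → 0.29
M = (157-157)/157 = 0/157 = 0 → 0.00
Y = (157-35)/157 = 122/157 = 0.77707… → 0.78
= CMYK(0.29, 0.00, 0.78, 0.38)


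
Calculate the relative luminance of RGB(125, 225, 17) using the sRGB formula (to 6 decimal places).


Linearize each channel (sRGB transfer function): c = v/255; c_lin = c/12.92 if c ≤ 0.04045, else ((c+0.055)/1.055)^2.4
  R: 125/255 ≈ 0.490196 > 0.04045 → ((0.490196+0.055)/1.055)^2.4 ≈ 0.205079
  G: 225/255 ≈ 0.882353 > 0.04045 → ((0.882353+0.055)/1.055)^2.4 ≈ 0.752942
  B: 17/255 ≈ 0.066667 > 0.04045 → ((0.066667+0.055)/1.055)^2.4 ≈ 0.005605
R_lin = 0.205079, G_lin = 0.752942, B_lin = 0.005605
L = 0.2126×R + 0.7152×G + 0.0722×B
L = 0.2126×0.205079 + 0.7152×0.752942 + 0.0722×0.005605
L ≈ 0.582509


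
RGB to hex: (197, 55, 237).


R = 197 → C5 (hex)
G = 55 → 37 (hex)
B = 237 → ED (hex)
Hex = #C537ED


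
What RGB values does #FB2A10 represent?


FB → 251 (R)
2A → 42 (G)
10 → 16 (B)
= RGB(251, 42, 16)


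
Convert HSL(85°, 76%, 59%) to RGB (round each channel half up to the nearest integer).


H=85°, S=0.76, L=0.59
C = (1-|2L-1|)×S = (1-|0.18|)×0.76 = 0.6232
H' = H/60 = 85/60 ≈ 1.4167; X = C×(1-|H' mod 2 - 1|) ≈ 0.3635
m = L - C/2 = 0.59 - 0.3116 = 0.2784
Sector ⌊H'⌋ = 1 → (R',G',B') = (≈0.3635, 0.6232, 0.0)
RGB = ((R'+m)×255, (G'+m)×255, (B'+m)×255) = (163.693, 229.908, 70.992)
Round half up → RGB(164, 230, 71)


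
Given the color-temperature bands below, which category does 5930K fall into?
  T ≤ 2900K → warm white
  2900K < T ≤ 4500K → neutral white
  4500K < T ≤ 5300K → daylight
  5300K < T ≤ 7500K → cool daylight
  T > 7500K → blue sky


Temperature: 5930K
5300K < 5930K ≤ 7500K → cool daylight
Classification: cool daylight


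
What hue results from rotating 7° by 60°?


New hue = (H + rotation) mod 360
New hue = (7 + 60) mod 360
= 67 mod 360
= 67°


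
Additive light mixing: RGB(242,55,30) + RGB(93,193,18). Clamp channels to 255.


Additive: each channel = min(255, C₁+C₂)
R: 242+93 = 335 → 255
G: 55+193 = 248 → 248
B: 30+18 = 48 → 48
= RGB(255, 248, 48)


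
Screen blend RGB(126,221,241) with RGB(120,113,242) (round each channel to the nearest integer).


Screen: C = 255 - (255-A)×(255-B)/255, rounded to nearest integer
R: 255 - (255-126)×(255-120)/255 = 255 - 17415/255 ≈ 255 - 68.294 = 186.706 → 187
G: 255 - (255-221)×(255-113)/255 = 255 - 4828/255 ≈ 255 - 18.933 = 236.067 → 236
B: 255 - (255-241)×(255-242)/255 = 255 - 182/255 ≈ 255 - 0.714 = 254.286 → 254
= RGB(187, 236, 254)


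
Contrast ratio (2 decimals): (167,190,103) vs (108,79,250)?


Linearize each sRGB channel c=v/255: c/12.92 if c ≤ 0.04045 else ((c+0.055)/1.055)^2.4
L = 0.2126×R_lin + 0.7152×G_lin + 0.0722×B_lin
Color 1 (167,190,103):
  R=167: 167/255≈0.6549 > 0.04045 → ((0.6549+0.055)/1.055)^2.4 ≈ 0.38643
  G=190: 190/255≈0.7451 > 0.04045 → ((0.7451+0.055)/1.055)^2.4 ≈ 0.51492
  B=103: 103/255≈0.4039 > 0.04045 → ((0.4039+0.055)/1.055)^2.4 ≈ 0.13563
  L1 = 0.2126×0.38643 + 0.7152×0.51492 + 0.0722×0.13563 ≈ 0.46022
Color 2 (108,79,250):
  R=108: 108/255≈0.4235 > 0.04045 → ((0.4235+0.055)/1.055)^2.4 ≈ 0.14996
  G=79: 79/255≈0.3098 > 0.04045 → ((0.3098+0.055)/1.055)^2.4 ≈ 0.07819
  B=250: 250/255≈0.9804 > 0.04045 → ((0.9804+0.055)/1.055)^2.4 ≈ 0.95597
  L2 = 0.2126×0.14996 + 0.7152×0.07819 + 0.0722×0.95597 ≈ 0.15682
Lighter = 0.46022, Darker = 0.15682
Ratio = (L_lighter + 0.05) / (L_darker + 0.05)
Ratio = (0.46022 + 0.05) / (0.15682 + 0.05) = 0.51022 / 0.20682 ≈ 2.4669
Ratio ≈ 2.47:1


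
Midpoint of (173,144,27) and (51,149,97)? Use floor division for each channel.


Midpoint: each channel = ⌊(C₁+C₂)/2⌋
R: ⌊(173+51)/2⌋ = 112
G: ⌊(144+149)/2⌋ = 146
B: ⌊(27+97)/2⌋ = 62
= RGB(112, 146, 62)


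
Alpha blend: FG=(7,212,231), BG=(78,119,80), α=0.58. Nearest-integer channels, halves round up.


C = α×F + (1-α)×B, with 1-α = 0.42
R: 0.58×7 + 0.42×78 = 4.06 + 32.76 = 36.82 → 37
G: 0.58×212 + 0.42×119 = 122.96 + 49.98 = 172.94 → 173
B: 0.58×231 + 0.42×80 = 133.98 + 33.60 = 167.58 → 168
= RGB(37, 173, 168)


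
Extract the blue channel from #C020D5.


Color: #C020D5
R = C0 = 192
G = 20 = 32
B = D5 = 213
Blue = 213


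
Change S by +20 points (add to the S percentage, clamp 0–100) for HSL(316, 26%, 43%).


Original S = 26%
Adjustment = +20 percentage points
New S = 26 + (20) = 46
Clamp to [0, 100] → 46
= HSL(316°, 46%, 43%)


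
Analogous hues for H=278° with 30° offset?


Base hue: 278°
Left analog: (278 - 30) mod 360 = 248°
Right analog: (278 + 30) mod 360 = 308°
Analogous hues = 248° and 308°


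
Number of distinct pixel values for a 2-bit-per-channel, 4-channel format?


Total bits = 2 bits/channel × 4 channels = 8 bits
Distinct pixel values = 2^8
= 256 pixel values


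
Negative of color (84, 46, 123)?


Invert: (255-R, 255-G, 255-B)
R: 255-84 = 171
G: 255-46 = 209
B: 255-123 = 132
= RGB(171, 209, 132)


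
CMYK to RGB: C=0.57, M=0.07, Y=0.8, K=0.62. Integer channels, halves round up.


R = 255 × (1-C) × (1-K) = 255 × 0.43 × 0.38 = 41.667 → 42
G = 255 × (1-M) × (1-K) = 255 × 0.93 × 0.38 = 90.117 → 90
B = 255 × (1-Y) × (1-K) = 255 × 0.20 × 0.38 = 19.38 → 19
= RGB(42, 90, 19)


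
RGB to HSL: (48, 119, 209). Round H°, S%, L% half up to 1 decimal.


Normalize: R'=48/255≈0.1882, G'=119/255≈0.4667, B'=209/255≈0.8196
Max=209/255, Min=48/255, Δ=Max-Min=161/255
L = (Max+Min)/2 = (209+48)/510 = 257/510 = 0.50392… → L = 50.4%
L > 0.5 → S = Δ/(2-Max-Min) = 161/(510-209-48) = 161/253 = 0.63636… → S = 63.6%
(the 1/255 factors cancel in S and H, so raw channel differences can be used)
Max is B' → H = 60 × ((R-G)/Δ + 4) = 60 × ((48-119)/161 + 4)
  -71/161 + 4 = -0.4409… + 4 = 3.5590…
  H = 60 × 3.5590… = 213.540…° → H = 213.5°
= HSL(213.5°, 63.6%, 50.4%)
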